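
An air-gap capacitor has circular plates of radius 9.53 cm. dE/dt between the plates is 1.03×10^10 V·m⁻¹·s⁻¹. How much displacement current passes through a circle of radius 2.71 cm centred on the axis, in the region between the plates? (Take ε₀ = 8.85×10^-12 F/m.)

2.10×10^-4 A

Through the whole plate area (πR² = 0.02853 m²), I_d = ε₀ πR² dE/dt = 2.601×10^-3 A.
Since J_d is uniform, the enclosed fraction is (r/R)² = 0.08086, giving I_d,enc = 2.10×10^-4 A.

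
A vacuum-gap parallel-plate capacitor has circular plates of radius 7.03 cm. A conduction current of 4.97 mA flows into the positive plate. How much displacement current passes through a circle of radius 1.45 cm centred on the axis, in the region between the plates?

2.11×10^-4 A

By continuity the displacement current in the gap matches the conduction current: I_d = 4.97×10^-3 A.
The field is uniform, so I_d,enc = I_d (r/R)² = (4.97×10^-3)(1.45/7.03)² = 2.11×10^-4 A.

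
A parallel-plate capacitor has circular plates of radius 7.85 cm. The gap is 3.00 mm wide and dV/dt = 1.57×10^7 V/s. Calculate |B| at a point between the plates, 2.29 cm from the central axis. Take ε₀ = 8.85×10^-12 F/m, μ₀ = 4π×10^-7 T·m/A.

6.66×10^-10 T

With E = V/d, dE/dt = 5.233×10^9 V/(m·s) and πR² = 0.01936 m², giving I_d = ε₀ πR² dE/dt = 8.966×10^-4 A.
For r < R the Ampère–Maxwell law gives B(2πr) = μ₀ I_d (r²/R²), so B = μ₀ I_d r/(2πR²) = (4π×10^-7)(8.966×10^-4)(0.0229)/(2π·0.0785²) = 6.66×10^-10 T.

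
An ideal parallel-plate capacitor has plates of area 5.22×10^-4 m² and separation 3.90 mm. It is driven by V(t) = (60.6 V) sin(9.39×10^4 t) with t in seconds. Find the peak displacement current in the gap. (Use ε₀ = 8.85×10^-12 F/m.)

(dE/dt)_max = V₀ω/d = 1.459×10^9 V/(m·s); ω = 9.39×10^4 rad/s.
I_d,max = ε₀ A (dE/dt)_max = (8.85×10^-12)(5.22×10^-4)(1.459×10^9) = 6.74×10^-6 A.

6.74×10^-6 A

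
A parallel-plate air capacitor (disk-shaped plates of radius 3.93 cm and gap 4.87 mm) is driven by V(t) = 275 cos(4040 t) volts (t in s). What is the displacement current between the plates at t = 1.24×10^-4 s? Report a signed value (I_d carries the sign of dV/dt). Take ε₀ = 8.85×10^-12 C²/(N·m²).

C = ε₀A/d = (8.85×10^-12)(4.852×10^-3)/(4.87×10^-3) = 8.817×10^-12 F. dV/dt = V₀ω·−sin(ωt); at ωt = 0.50096 rad this factor is -0.4803.
I_d = C dV/dt = (8.817×10^-12)(275)(4040)(-0.4803) = -4.70×10^-6 A.

-4.70×10^-6 A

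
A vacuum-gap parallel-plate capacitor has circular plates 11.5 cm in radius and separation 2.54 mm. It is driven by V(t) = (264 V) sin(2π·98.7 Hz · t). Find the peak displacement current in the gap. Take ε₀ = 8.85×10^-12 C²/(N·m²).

2.37×10^-5 A

The displacement current equals the conduction current C dV/dt, which peaks at C V₀ ω.
With C = ε₀A/d = (8.85×10^-12)(0.04155)/(2.54×10^-3) = 1.448×10^-10 F and ω = 2πf = 620.2 rad/s, I_d,max = (1.448×10^-10)(264)(620.2) = 2.37×10^-5 A.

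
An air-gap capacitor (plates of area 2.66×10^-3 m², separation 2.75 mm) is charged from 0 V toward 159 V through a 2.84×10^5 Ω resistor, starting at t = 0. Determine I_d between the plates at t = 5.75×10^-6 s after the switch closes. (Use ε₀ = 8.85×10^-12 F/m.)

C = ε₀A/d = (8.85×10^-12)(2.66×10^-3)/(2.75×10^-3) = 8.560×10^-12 F and τ = RC = 2.431×10^-6 s. I_d in the gap equals the RC charging current.
I_d(t) = (V₀/R) e^(−t/τ) = 5.599×10^-4 · e^(−2.365) = 5.26×10^-5 A.

5.26×10^-5 A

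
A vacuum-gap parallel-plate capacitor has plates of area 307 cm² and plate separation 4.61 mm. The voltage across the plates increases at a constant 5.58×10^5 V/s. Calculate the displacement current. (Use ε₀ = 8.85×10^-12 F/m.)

The displacement current equals the charging current C dV/dt. With C = ε₀A/d = (8.85×10^-12)(0.0307)/(4.61×10^-3) = 5.894×10^-11 F, I_d = (5.894×10^-11)(5.58×10^5) = 3.29×10^-5 A.

3.29×10^-5 A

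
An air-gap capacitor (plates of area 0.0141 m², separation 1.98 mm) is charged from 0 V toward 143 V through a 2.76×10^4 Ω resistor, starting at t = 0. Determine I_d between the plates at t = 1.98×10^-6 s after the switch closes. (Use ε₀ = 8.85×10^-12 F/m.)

1.66×10^-3 A

C = ε₀A/d = (8.85×10^-12)(0.0141)/(1.98×10^-3) = 6.302×10^-11 F and τ = RC = 1.739×10^-6 s. I_d in the gap equals the RC charging current.
I_d(t) = (V₀/R) e^(−t/τ) = 5.181×10^-3 · e^(−1.139) = 1.66×10^-3 A.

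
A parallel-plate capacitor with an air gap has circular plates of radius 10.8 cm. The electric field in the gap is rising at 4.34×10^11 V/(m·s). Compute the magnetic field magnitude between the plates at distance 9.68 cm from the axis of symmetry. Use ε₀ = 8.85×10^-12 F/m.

2.34×10^-7 T

Through the whole plate area (πR² = 0.03664 m²), I_d = ε₀ πR² dE/dt = 0.1407 A.
For r < R the Ampère–Maxwell law gives B(2πr) = μ₀ I_d (r²/R²), so B = μ₀ I_d r/(2πR²) = (4π×10^-7)(0.1407)(0.0968)/(2π·0.108²) = 2.34×10^-7 T.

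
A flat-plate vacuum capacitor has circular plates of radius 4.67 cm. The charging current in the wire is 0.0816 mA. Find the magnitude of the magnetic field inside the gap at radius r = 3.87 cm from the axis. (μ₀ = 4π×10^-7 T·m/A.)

2.90×10^-10 T

No conduction current crosses the gap, so I_d there equals the 8.16×10^-5 A in the leads.
For r < R the Ampère–Maxwell law gives B(2πr) = μ₀ I_d (r²/R²), so B = μ₀ I_d r/(2πR²) = (4π×10^-7)(8.16×10^-5)(0.0387)/(2π·0.0467²) = 2.90×10^-10 T.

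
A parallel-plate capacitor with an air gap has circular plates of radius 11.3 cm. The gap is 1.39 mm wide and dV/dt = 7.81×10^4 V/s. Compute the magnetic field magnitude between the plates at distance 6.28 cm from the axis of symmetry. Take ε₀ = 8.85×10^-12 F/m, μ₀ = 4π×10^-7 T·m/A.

dE/dt = (dV/dt)/d = 5.619×10^7 V/(m·s); I_d = ε₀(πR²)(dE/dt) = (8.85×10^-12)(0.04011)(5.619×10^7) = 1.995×10^-5 A.
For r < R the Ampère–Maxwell law gives B(2πr) = μ₀ I_d (r²/R²), so B = μ₀ I_d r/(2πR²) = (4π×10^-7)(1.995×10^-5)(0.0628)/(2π·0.113²) = 1.96×10^-11 T.

1.96×10^-11 T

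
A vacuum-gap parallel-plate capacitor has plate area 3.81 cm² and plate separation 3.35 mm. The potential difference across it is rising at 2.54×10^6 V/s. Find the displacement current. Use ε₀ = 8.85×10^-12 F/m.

2.56×10^-6 A

E = V/d so dE/dt = (dV/dt)/d = 7.582×10^8 V/(m·s), and I_d = ε₀ A dE/dt = (8.85×10^-12)(3.81×10^-4)(7.582×10^8) = 2.56×10^-6 A.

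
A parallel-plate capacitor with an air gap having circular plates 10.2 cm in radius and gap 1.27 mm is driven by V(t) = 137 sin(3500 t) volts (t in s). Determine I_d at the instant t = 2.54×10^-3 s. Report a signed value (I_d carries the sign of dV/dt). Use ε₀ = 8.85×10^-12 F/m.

-9.40×10^-5 A

dV/dt = (137)(3500)·cos(8.89) = -4.126×10^5 V/s.
I_d = C dV/dt with C = ε₀A/d = (8.85×10^-12)(0.03269)/(1.27×10^-3) = 2.278×10^-10 F, so I_d = (2.278×10^-10)(-4.126×10^5) = -9.40×10^-5 A.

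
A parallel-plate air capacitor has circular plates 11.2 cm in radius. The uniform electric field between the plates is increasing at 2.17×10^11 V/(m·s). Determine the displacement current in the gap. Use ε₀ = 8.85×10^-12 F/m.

0.0757 A

I_d = ε₀ A (dE/dt) = (8.85×10^-12)(0.03941 m²)(2.17×10^11) = 0.0757 A.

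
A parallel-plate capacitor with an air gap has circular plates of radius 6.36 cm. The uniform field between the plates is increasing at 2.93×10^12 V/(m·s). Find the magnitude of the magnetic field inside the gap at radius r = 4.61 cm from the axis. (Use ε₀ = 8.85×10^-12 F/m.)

Through the whole plate area (πR² = 0.01271 m²), I_d = ε₀ πR² dE/dt = 0.3296 A.
For r < R the Ampère–Maxwell law gives B(2πr) = μ₀ I_d (r²/R²), so B = μ₀ I_d r/(2πR²) = (4π×10^-7)(0.3296)(0.0461)/(2π·0.0636²) = 7.51×10^-7 T.

7.51×10^-7 T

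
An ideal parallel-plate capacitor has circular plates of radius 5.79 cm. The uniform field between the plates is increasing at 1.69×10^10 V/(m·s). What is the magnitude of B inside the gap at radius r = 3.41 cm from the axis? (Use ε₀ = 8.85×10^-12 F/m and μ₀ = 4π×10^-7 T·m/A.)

3.20×10^-9 T

Total displacement current: I_d = ε₀(πR²)(dE/dt) = (8.85×10^-12)(0.01053)(1.69×10^10) = 1.575×10^-3 A.
∮B·dl = μ₀ I_d,enc with I_d,enc = I_d r²/R² = 5.463×10^-4 A; so B = μ₀ I_d,enc/(2πr) = 3.20×10^-9 T.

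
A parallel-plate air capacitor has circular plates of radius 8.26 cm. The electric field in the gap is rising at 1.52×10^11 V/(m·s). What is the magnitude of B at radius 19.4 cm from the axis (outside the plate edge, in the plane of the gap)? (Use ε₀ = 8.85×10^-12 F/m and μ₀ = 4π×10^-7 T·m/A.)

Through the whole plate area (πR² = 0.02143 m²), I_d = ε₀ πR² dE/dt = 0.02883 A.
With r > R the enclosed displacement current is the full I_d; B = μ₀ I_d / (2πr) = 2.97×10^-8 T.

2.97×10^-8 T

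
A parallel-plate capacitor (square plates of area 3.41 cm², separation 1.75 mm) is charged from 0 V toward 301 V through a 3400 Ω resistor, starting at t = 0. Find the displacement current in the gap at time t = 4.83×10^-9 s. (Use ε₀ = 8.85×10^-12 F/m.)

0.0388 A

C = ε₀A/d = (8.85×10^-12)(3.41×10^-4)/(1.75×10^-3) = 1.724×10^-12 F and τ = RC = 5.862×10^-9 s. I_d in the gap equals the RC charging current.
I_d(t) = (V₀/R) e^(−t/τ) = 0.08853 · e^(−0.8240) = 0.0388 A.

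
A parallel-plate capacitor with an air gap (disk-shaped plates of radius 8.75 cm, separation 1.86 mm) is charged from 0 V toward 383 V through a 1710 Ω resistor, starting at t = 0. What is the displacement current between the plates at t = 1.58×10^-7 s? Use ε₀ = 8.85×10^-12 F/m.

C = ε₀A/d = (8.85×10^-12)(0.02405)/(1.86×10^-3) = 1.144×10^-10 F, so τ = RC = 1.956×10^-7 s.
The conduction current is I(t) = (V₀/R) e^(−t/τ), and the displacement current between the plates equals it.
t/τ = 0.8078; I_d = (383/1710) · e^(−0.8078) = (0.2240)(0.4458) = 0.0999 A.

0.0999 A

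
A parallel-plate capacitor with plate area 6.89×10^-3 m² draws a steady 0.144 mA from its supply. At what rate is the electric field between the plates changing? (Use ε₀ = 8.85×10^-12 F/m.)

2.36×10^9 V/(m·s)

The displacement current between the plates equals the conduction current, I_d = 0.144 mA.
Inverting I_d = ε₀ A dE/dt gives dE/dt = 1.44×10^-4 / (8.85×10^-12 · 6.89×10^-3) = 2.36×10^9 V/(m·s).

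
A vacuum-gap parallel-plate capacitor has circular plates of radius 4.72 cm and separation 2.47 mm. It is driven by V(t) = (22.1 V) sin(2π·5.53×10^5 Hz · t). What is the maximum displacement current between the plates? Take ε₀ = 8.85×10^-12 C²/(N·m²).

(dE/dt)_max = V₀ω/d = 3.109×10^10 V/(m·s); ω = 2πf = 3.475×10^6 rad/s.
I_d,max = ε₀ A (dE/dt)_max = (8.85×10^-12)(6.999×10^-3)(3.109×10^10) = 1.93×10^-3 A.

1.93×10^-3 A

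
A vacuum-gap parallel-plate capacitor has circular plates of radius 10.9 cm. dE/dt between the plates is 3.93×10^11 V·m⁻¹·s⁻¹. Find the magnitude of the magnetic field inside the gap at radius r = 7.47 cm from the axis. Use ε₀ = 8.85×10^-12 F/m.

Total displacement current: I_d = ε₀(πR²)(dE/dt) = (8.85×10^-12)(0.03733)(3.93×10^11) = 0.1298 A.
For r < R the Ampère–Maxwell law gives B(2πr) = μ₀ I_d (r²/R²), so B = μ₀ I_d r/(2πR²) = (4π×10^-7)(0.1298)(0.0747)/(2π·0.109²) = 1.63×10^-7 T.

1.63×10^-7 T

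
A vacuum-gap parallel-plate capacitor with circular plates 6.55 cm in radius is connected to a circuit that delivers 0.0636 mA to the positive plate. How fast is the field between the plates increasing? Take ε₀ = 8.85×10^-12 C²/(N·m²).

By continuity, I_d in the gap equals the 0.0636 mA flowing in the wire.
Since I_d = ε₀ A dE/dt, dE/dt = I_d/(ε₀A) = (6.36×10^-5)/((8.85×10^-12)(0.01348)) = 5.33×10^8 V/(m·s).

5.33×10^8 V/(m·s)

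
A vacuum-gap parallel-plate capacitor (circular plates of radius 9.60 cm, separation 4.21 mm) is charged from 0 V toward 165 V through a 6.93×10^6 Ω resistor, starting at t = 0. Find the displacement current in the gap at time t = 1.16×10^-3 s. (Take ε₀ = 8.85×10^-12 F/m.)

With C = ε₀A/d = (8.85×10^-12)(0.02895)/(4.21×10^-3) = 6.086×10^-11 F, the time constant is τ = RC = 4.218×10^-4 s, so t/τ = 2.750 and e^(−t/τ) = 0.06393.
I_d = I_cond = (V₀/R) e^(−t/τ) = (2.381×10^-5)(0.06393) = 1.52×10^-6 A.

1.52×10^-6 A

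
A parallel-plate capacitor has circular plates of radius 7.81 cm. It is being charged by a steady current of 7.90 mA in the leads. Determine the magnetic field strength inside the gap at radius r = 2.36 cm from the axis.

No conduction current crosses the gap, so I_d there equals the 7.90×10^-3 A in the leads.
For r < R the Ampère–Maxwell law gives B(2πr) = μ₀ I_d (r²/R²), so B = μ₀ I_d r/(2πR²) = (4π×10^-7)(7.90×10^-3)(0.0236)/(2π·0.0781²) = 6.11×10^-9 T.

6.11×10^-9 T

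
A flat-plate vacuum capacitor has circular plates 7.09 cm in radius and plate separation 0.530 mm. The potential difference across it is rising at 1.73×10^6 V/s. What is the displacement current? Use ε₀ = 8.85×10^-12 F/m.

4.56×10^-4 A

The displacement current equals the charging current C dV/dt. With C = ε₀A/d = (8.85×10^-12)(0.01579)/(5.30×10^-4) = 2.637×10^-10 F, I_d = (2.637×10^-10)(1.73×10^6) = 4.56×10^-4 A.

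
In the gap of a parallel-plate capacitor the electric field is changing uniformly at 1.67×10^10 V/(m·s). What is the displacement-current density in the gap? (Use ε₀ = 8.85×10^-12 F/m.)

0.148 A/m²

J_d = ε₀ dE/dt = (8.85×10^-12)(1.67×10^10) = 0.148 A/m².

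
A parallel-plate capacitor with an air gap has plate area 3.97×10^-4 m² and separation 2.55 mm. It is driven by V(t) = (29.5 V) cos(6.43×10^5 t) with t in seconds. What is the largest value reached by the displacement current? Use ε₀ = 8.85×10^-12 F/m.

2.61×10^-5 A

(dE/dt)_max = V₀ω/d = 7.439×10^9 V/(m·s); ω = 6.43×10^5 rad/s.
I_d,max = ε₀ A (dE/dt)_max = (8.85×10^-12)(3.97×10^-4)(7.439×10^9) = 2.61×10^-5 A.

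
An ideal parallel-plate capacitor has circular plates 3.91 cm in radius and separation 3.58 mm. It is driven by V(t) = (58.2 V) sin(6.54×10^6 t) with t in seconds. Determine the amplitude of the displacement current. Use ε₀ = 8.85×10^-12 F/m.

C = ε₀A/d = (8.85×10^-12)(4.803×10^-3)/(3.58×10^-3) = 1.187×10^-11 F; ω = 6.54×10^6 rad/s.
I_d = C dV/dt, so |I_d|_max = C V₀ ω = (1.187×10^-11)(58.2)(6.54×10^6) = 4.52×10^-3 A.

4.52×10^-3 A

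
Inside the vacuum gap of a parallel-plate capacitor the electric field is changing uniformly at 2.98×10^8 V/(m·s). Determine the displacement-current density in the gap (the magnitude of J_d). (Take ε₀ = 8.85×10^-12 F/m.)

2.64×10^-3 A/m²

J_d = ε₀ dE/dt = (8.85×10^-12)(2.98×10^8) = 2.64×10^-3 A/m².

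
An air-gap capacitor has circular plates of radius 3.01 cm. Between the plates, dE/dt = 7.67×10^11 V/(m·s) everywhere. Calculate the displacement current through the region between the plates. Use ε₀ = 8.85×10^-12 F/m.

With a uniform field, Φ_E = EA, so I_d = ε₀ A dE/dt = 0.0193 A.

0.0193 A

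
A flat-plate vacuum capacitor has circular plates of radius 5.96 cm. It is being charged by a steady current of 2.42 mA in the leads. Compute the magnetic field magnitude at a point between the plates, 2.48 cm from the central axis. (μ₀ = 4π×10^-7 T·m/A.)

3.38×10^-9 T

No conduction current crosses the gap, so I_d there equals the 2.42×10^-3 A in the leads.
An Ampèrian loop of radius r encloses a fraction (r/R)² of I_d. Then B·2πr = μ₀ I_d (r/R)², giving B = μ₀ I_d r/(2πR²) = 3.38×10^-9 T.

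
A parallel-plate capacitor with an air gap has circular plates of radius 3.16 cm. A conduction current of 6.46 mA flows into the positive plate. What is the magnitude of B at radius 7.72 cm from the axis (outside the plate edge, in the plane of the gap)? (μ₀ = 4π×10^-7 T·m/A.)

1.67×10^-8 T

By continuity the displacement current in the gap matches the conduction current: I_d = 6.46×10^-3 A.
With r > R the enclosed displacement current is the full I_d; B = μ₀ I_d / (2πr) = 1.67×10^-8 T.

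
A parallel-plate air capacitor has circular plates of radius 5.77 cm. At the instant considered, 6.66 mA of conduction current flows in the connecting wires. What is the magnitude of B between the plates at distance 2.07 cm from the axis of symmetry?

8.28×10^-9 T

Between the plates the displacement current equals the wire current: I_d = 6.66 mA = 6.66×10^-3 A.
∮B·dl = μ₀ I_d,enc with I_d,enc = I_d r²/R² = 8.572×10^-4 A; so B = μ₀ I_d,enc/(2πr) = 8.28×10^-9 T.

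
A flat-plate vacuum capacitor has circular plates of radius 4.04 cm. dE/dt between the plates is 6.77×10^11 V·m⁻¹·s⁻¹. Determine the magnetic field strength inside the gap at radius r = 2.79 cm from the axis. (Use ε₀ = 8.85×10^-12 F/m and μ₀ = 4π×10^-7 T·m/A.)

1.05×10^-7 T

I_d = ε₀ dΦ_E/dt = ε₀ πR² (dE/dt) = (8.85×10^-12)(5.128×10^-3)(6.77×10^11) = 0.03072 A through the full plate area.
For r < R the Ampère–Maxwell law gives B(2πr) = μ₀ I_d (r²/R²), so B = μ₀ I_d r/(2πR²) = (4π×10^-7)(0.03072)(0.0279)/(2π·0.0404²) = 1.05×10^-7 T.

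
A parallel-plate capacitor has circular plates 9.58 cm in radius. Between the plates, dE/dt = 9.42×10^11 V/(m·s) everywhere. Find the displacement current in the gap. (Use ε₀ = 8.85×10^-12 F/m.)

0.240 A

I_d = ε₀ A (dE/dt) = (8.85×10^-12)(0.02883 m²)(9.42×10^11) = 0.240 A.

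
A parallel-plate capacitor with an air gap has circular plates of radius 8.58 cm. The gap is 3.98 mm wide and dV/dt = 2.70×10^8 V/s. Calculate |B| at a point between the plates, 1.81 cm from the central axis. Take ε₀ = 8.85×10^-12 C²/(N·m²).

6.83×10^-9 T

dE/dt = (dV/dt)/d = 6.784×10^10 V/(m·s); I_d = ε₀(πR²)(dE/dt) = (8.85×10^-12)(0.02313)(6.784×10^10) = 0.01389 A.
An Ampèrian loop of radius r encloses a fraction (r/R)² of I_d. Then B·2πr = μ₀ I_d (r/R)², giving B = μ₀ I_d r/(2πR²) = 6.83×10^-9 T.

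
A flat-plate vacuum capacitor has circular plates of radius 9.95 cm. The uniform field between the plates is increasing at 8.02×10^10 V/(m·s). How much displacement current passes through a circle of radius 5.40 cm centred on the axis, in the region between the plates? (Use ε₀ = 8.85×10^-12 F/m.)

Through the whole plate area (πR² = 0.03110 m²), I_d = ε₀ πR² dE/dt = 0.02207 A.
The field is uniform, so I_d,enc = I_d (r/R)² = (0.02207)(5.40/9.95)² = 6.50×10^-3 A.

6.50×10^-3 A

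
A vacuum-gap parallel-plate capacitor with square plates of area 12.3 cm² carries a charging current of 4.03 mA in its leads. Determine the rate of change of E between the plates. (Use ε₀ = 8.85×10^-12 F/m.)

By continuity, I_d in the gap equals the 4.03 mA flowing in the wire.
Then dE/dt = I_d/(ε₀A) = 3.70×10^11 V/(m·s).

3.70×10^11 V/(m·s)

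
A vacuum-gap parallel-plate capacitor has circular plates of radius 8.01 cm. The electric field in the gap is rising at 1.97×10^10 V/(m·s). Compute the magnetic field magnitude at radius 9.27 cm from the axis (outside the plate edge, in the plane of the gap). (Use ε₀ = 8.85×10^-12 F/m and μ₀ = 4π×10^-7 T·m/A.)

7.58×10^-9 T

I_d = ε₀ dΦ_E/dt = ε₀ πR² (dE/dt) = (8.85×10^-12)(0.02016)(1.97×10^10) = 3.515×10^-3 A through the full plate area.
For r ≥ R the full I_d is enclosed: B = μ₀ I_d/(2πr) = (4π×10^-7)(3.515×10^-3)/(2π·0.0927) = 7.58×10^-9 T.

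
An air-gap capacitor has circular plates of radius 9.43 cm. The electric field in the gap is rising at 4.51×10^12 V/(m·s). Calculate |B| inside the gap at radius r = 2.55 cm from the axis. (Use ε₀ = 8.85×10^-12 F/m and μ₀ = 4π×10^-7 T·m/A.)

6.39×10^-7 T

Through the whole plate area (πR² = 0.02794 m²), I_d = ε₀ πR² dE/dt = 1.115 A.
∮B·dl = μ₀ I_d,enc with I_d,enc = I_d r²/R² = 0.08153 A; so B = μ₀ I_d,enc/(2πr) = 6.39×10^-7 T.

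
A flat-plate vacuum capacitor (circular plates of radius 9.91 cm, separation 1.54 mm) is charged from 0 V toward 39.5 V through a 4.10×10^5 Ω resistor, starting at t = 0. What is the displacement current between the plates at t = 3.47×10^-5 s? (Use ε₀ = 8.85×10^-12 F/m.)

5.98×10^-5 A

With C = ε₀A/d = (8.85×10^-12)(0.03085)/(1.54×10^-3) = 1.773×10^-10 F, the time constant is τ = RC = 7.269×10^-5 s, so t/τ = 0.4774 and e^(−t/τ) = 0.6204.
I_d = I_cond = (V₀/R) e^(−t/τ) = (9.634×10^-5)(0.6204) = 5.98×10^-5 A.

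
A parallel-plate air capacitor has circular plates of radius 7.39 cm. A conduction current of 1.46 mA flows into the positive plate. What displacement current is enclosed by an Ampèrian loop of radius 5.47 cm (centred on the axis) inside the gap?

8.00×10^-4 A

Between the plates the displacement current equals the wire current: I_d = 1.46 mA = 1.46×10^-3 A.
Through an area πr² the displacement current is I_d·(πr²/πR²) = I_d (r/R)² = 8.00×10^-4 A.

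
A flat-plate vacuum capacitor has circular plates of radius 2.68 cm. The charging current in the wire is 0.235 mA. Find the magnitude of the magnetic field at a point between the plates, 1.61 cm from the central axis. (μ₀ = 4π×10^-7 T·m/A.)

Between the plates the displacement current equals the wire current: I_d = 0.235 mA = 2.35×10^-4 A.
∮B·dl = μ₀ I_d,enc with I_d,enc = I_d r²/R² = 8.481×10^-5 A; so B = μ₀ I_d,enc/(2πr) = 1.05×10^-9 T.

1.05×10^-9 T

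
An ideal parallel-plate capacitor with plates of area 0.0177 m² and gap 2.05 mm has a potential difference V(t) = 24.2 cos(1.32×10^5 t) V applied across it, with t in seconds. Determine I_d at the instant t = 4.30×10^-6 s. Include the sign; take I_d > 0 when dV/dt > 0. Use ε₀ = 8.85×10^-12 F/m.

-1.31×10^-4 A

dE/dt = (V₀ω/d)·−sin(ωt) with ωt = 0.5676 rad: (24.2)(1.32×10^5)(-0.5376)/(2.05×10^-3) = -8.377×10^8 V/(m·s).
I_d = ε₀ A dE/dt = (8.85×10^-12)(0.0177)(-8.377×10^8) = -1.31×10^-4 A.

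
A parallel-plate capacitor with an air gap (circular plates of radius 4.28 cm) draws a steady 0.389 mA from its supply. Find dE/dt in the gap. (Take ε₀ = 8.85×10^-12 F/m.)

7.64×10^9 V/(m·s)

The displacement current between the plates equals the conduction current, I_d = 0.389 mA.
Inverting I_d = ε₀ A dE/dt gives dE/dt = 3.89×10^-4 / (8.85×10^-12 · 5.755×10^-3) = 7.64×10^9 V/(m·s).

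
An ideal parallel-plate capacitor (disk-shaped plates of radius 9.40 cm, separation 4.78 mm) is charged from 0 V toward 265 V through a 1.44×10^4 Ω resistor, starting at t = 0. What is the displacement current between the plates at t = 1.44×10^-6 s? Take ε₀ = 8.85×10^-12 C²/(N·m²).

2.63×10^-3 A

C = ε₀A/d = (8.85×10^-12)(0.02776)/(4.78×10^-3) = 5.140×10^-11 F and τ = RC = 7.402×10^-7 s. I_d in the gap equals the RC charging current.
I_d(t) = (V₀/R) e^(−t/τ) = 0.01840 · e^(−1.945) = 2.63×10^-3 A.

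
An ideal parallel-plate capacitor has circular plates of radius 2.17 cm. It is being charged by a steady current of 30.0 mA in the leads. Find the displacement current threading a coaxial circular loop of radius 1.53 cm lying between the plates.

By continuity the displacement current in the gap matches the conduction current: I_d = 0.0300 A.
The field is uniform, so I_d,enc = I_d (r/R)² = (0.0300)(1.53/2.17)² = 0.0149 A.

0.0149 A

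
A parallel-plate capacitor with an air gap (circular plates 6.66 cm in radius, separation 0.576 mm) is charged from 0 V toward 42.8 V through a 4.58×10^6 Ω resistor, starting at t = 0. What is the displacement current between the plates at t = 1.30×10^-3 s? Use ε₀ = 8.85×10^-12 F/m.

With C = ε₀A/d = (8.85×10^-12)(0.01393)/(5.76×10^-4) = 2.140×10^-10 F, the time constant is τ = RC = 9.801×10^-4 s, so t/τ = 1.326 and e^(−t/τ) = 0.2655.
I_d = I_cond = (V₀/R) e^(−t/τ) = (9.345×10^-6)(0.2655) = 2.48×10^-6 A.

2.48×10^-6 A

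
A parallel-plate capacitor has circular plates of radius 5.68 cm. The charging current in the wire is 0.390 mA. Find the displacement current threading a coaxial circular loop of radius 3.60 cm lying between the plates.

1.57×10^-4 A

Between the plates the displacement current equals the wire current: I_d = 0.390 mA = 3.90×10^-4 A.
Since J_d is uniform, the enclosed fraction is (r/R)² = 0.4017, giving I_d,enc = 1.57×10^-4 A.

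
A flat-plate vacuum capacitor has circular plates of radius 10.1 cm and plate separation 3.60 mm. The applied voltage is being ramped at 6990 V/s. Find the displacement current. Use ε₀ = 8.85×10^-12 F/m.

The displacement current equals the charging current C dV/dt. With C = ε₀A/d = (8.85×10^-12)(0.03205)/(3.60×10^-3) = 7.879×10^-11 F, I_d = (7.879×10^-11)(6990) = 5.51×10^-7 A.

5.51×10^-7 A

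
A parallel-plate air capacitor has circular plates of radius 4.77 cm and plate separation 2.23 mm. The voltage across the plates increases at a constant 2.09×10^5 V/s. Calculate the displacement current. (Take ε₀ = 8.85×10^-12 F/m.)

5.93×10^-6 A

C = ε₀A/d = (8.85×10^-12)(7.148×10^-3)/(2.23×10^-3) = 2.837×10^-11 F.
I_d = C dV/dt = (2.837×10^-11)(2.09×10^5) = 5.93×10^-6 A.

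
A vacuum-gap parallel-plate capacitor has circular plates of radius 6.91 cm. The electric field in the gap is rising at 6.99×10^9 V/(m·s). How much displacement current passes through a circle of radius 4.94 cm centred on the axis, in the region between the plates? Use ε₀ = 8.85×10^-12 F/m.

I_d = ε₀ dΦ_E/dt = ε₀ πR² (dE/dt) = (8.85×10^-12)(0.01500)(6.99×10^9) = 9.279×10^-4 A through the full plate area.
The field is uniform, so I_d,enc = I_d (r/R)² = (9.279×10^-4)(4.94/6.91)² = 4.74×10^-4 A.

4.74×10^-4 A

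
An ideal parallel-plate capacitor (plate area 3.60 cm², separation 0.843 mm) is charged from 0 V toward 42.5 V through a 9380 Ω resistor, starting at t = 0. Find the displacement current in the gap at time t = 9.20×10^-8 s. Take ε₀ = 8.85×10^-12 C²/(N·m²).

3.38×10^-4 A

C = ε₀A/d = (8.85×10^-12)(3.60×10^-4)/(8.43×10^-4) = 3.779×10^-12 F and τ = RC = 3.545×10^-8 s. I_d in the gap equals the RC charging current.
I_d(t) = (V₀/R) e^(−t/τ) = 4.531×10^-3 · e^(−2.595) = 3.38×10^-4 A.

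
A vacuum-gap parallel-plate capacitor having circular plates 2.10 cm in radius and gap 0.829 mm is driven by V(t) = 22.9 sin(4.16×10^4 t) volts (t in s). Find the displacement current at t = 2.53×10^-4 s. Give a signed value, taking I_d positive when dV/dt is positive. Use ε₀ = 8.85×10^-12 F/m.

dE/dt = (V₀ω/d)·cos(ωt) with ωt = 10.5248 rad: (22.9)(4.16×10^4)(-0.4536)/(8.29×10^-4) = -5.213×10^8 V/(m·s).
I_d = ε₀ A dE/dt = (8.85×10^-12)(1.385×10^-3)(-5.213×10^8) = -6.39×10^-6 A.

-6.39×10^-6 A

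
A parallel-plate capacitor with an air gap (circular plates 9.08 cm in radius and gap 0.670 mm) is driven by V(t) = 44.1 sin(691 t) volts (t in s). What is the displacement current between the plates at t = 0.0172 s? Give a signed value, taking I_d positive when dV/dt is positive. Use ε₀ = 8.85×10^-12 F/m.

C = ε₀A/d = (8.85×10^-12)(0.02590)/(6.70×10^-4) = 3.421×10^-10 F. dV/dt = V₀ω·cos(ωt); at ωt = 11.8852 rad this factor is 0.7768.
I_d = C dV/dt = (3.421×10^-10)(44.1)(691)(0.7768) = 8.10×10^-6 A.

8.10×10^-6 A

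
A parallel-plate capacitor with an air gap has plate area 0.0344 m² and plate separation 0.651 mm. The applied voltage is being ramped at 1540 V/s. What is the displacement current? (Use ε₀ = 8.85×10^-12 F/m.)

E = V/d so dE/dt = (dV/dt)/d = 2.366×10^6 V/(m·s), and I_d = ε₀ A dE/dt = (8.85×10^-12)(0.0344)(2.366×10^6) = 7.20×10^-7 A.

7.20×10^-7 A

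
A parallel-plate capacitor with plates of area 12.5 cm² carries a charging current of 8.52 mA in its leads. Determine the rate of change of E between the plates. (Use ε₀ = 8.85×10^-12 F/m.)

7.70×10^11 V/(m·s)

The displacement current between the plates equals the conduction current, I_d = 8.52 mA.
Inverting I_d = ε₀ A dE/dt gives dE/dt = 8.52×10^-3 / (8.85×10^-12 · 1.25×10^-3) = 7.70×10^11 V/(m·s).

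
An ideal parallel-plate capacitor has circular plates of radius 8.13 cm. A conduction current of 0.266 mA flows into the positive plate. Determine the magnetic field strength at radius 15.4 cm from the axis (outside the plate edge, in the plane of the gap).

3.45×10^-10 T

Between the plates the displacement current equals the wire current: I_d = 0.266 mA = 2.66×10^-4 A.
For r ≥ R the full I_d is enclosed: B = μ₀ I_d/(2πr) = (4π×10^-7)(2.66×10^-4)/(2π·0.154) = 3.45×10^-10 T.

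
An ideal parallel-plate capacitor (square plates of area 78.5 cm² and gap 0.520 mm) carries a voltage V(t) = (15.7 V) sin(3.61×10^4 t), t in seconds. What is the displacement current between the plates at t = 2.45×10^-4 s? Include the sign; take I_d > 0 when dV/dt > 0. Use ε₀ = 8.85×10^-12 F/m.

C = ε₀A/d = (8.85×10^-12)(7.85×10^-3)/(5.20×10^-4) = 1.336×10^-10 F. dV/dt = V₀ω·cos(ωt); at ωt = 8.8445 rad this factor is -0.8363.
I_d = C dV/dt = (1.336×10^-10)(15.7)(3.61×10^4)(-0.8363) = -6.33×10^-5 A.

-6.33×10^-5 A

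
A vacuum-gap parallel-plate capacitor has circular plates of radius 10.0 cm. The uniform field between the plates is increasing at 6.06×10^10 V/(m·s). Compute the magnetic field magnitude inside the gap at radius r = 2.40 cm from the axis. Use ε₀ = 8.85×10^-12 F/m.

8.09×10^-9 T

Total displacement current: I_d = ε₀(πR²)(dE/dt) = (8.85×10^-12)(0.03142)(6.06×10^10) = 0.01685 A.
An Ampèrian loop of radius r encloses a fraction (r/R)² of I_d. Then B·2πr = μ₀ I_d (r/R)², giving B = μ₀ I_d r/(2πR²) = 8.09×10^-9 T.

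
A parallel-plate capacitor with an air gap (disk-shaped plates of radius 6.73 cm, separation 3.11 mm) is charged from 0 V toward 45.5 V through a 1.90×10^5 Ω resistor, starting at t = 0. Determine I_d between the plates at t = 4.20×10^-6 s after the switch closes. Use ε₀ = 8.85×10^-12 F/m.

C = ε₀A/d = (8.85×10^-12)(0.01423)/(3.11×10^-3) = 4.049×10^-11 F and τ = RC = 7.693×10^-6 s. I_d in the gap equals the RC charging current.
I_d(t) = (V₀/R) e^(−t/τ) = 2.395×10^-4 · e^(−0.5460) = 1.39×10^-4 A.

1.39×10^-4 A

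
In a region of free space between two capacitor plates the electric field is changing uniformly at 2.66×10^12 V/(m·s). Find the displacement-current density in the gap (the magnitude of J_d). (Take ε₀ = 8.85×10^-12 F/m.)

23.5 A/m²

J_d = ε₀ ∂E/∂t, so J_d = 23.5 A/m².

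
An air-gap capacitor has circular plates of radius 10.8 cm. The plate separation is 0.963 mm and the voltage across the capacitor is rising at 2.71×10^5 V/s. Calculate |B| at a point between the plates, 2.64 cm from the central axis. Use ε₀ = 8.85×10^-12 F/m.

4.13×10^-11 T

I_d = C dV/dt with C = ε₀πR²/d = 3.367×10^-10 F, so I_d = (3.367×10^-10)(2.71×10^5) = 9.125×10^-5 A.
For r < R the Ampère–Maxwell law gives B(2πr) = μ₀ I_d (r²/R²), so B = μ₀ I_d r/(2πR²) = (4π×10^-7)(9.125×10^-5)(0.0264)/(2π·0.108²) = 4.13×10^-11 T.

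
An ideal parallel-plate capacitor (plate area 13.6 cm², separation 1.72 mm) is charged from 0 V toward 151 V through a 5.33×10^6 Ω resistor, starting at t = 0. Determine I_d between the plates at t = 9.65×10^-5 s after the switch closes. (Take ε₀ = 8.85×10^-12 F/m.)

2.13×10^-6 A

C = ε₀A/d = (8.85×10^-12)(1.36×10^-3)/(1.72×10^-3) = 6.998×10^-12 F and τ = RC = 3.730×10^-5 s. I_d in the gap equals the RC charging current.
I_d(t) = (V₀/R) e^(−t/τ) = 2.833×10^-5 · e^(−2.587) = 2.13×10^-6 A.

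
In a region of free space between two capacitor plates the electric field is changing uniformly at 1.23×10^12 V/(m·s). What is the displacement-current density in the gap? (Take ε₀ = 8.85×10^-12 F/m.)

The displacement-current density is ε₀ ∂E/∂t = (8.85×10^-12)(1.23×10^12) = 10.9 A/m².

10.9 A/m²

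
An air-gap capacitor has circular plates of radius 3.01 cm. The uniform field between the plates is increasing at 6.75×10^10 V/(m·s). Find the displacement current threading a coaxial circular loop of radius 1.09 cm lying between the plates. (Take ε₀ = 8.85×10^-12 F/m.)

2.23×10^-4 A

Total displacement current: I_d = ε₀(πR²)(dE/dt) = (8.85×10^-12)(2.846×10^-3)(6.75×10^10) = 1.700×10^-3 A.
Through an area πr² the displacement current is I_d·(πr²/πR²) = I_d (r/R)² = 2.23×10^-4 A.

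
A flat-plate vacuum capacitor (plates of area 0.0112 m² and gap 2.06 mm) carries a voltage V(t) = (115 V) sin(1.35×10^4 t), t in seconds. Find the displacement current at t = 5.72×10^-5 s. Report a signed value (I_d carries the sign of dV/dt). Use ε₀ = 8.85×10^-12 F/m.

5.35×10^-5 A

C = ε₀A/d = (8.85×10^-12)(0.0112)/(2.06×10^-3) = 4.812×10^-11 F. dV/dt = V₀ω·cos(ωt); at ωt = 0.7722 rad this factor is 0.7164.
I_d = C dV/dt = (4.812×10^-11)(115)(1.35×10^4)(0.7164) = 5.35×10^-5 A.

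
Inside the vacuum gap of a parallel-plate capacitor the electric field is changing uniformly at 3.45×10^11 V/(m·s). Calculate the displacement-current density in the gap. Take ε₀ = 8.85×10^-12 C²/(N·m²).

3.05 A/m²

The displacement-current density is ε₀ ∂E/∂t = (8.85×10^-12)(3.45×10^11) = 3.05 A/m².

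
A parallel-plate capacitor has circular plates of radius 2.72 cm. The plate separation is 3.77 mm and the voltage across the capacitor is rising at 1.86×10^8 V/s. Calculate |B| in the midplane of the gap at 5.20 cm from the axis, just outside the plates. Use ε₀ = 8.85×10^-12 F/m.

3.90×10^-9 T

dE/dt = (dV/dt)/d = 4.934×10^10 V/(m·s); I_d = ε₀(πR²)(dE/dt) = (8.85×10^-12)(2.324×10^-3)(4.934×10^10) = 1.015×10^-3 A.
With r > R the enclosed displacement current is the full I_d; B = μ₀ I_d / (2πr) = 3.90×10^-9 T.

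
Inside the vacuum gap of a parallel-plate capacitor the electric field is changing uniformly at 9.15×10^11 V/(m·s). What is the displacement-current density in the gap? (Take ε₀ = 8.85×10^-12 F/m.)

The displacement-current density is ε₀ ∂E/∂t = (8.85×10^-12)(9.15×10^11) = 8.10 A/m².

8.10 A/m²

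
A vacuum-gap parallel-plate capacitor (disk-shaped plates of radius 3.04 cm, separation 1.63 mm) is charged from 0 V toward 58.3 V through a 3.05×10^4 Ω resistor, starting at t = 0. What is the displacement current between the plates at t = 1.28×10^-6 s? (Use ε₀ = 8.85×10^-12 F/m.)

1.33×10^-4 A

C = ε₀A/d = (8.85×10^-12)(2.903×10^-3)/(1.63×10^-3) = 1.576×10^-11 F, so τ = RC = 4.807×10^-7 s.
The conduction current is I(t) = (V₀/R) e^(−t/τ), and the displacement current between the plates equals it.
t/τ = 2.663; I_d = (58.3/3.05×10^4) · e^(−2.663) = (1.911×10^-3)(0.06974) = 1.33×10^-4 A.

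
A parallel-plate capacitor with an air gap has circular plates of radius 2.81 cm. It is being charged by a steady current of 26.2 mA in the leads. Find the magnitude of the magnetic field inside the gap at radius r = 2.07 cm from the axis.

By continuity the displacement current in the gap matches the conduction current: I_d = 0.0262 A.
An Ampèrian loop of radius r encloses a fraction (r/R)² of I_d. Then B·2πr = μ₀ I_d (r/R)², giving B = μ₀ I_d r/(2πR²) = 1.37×10^-7 T.

1.37×10^-7 T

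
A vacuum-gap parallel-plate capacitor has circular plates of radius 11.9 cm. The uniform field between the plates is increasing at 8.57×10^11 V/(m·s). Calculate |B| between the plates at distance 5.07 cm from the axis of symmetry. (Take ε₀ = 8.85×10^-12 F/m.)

2.42×10^-7 T

I_d = ε₀ dΦ_E/dt = ε₀ πR² (dE/dt) = (8.85×10^-12)(0.04449)(8.57×10^11) = 0.3374 A through the full plate area.
For r < R the Ampère–Maxwell law gives B(2πr) = μ₀ I_d (r²/R²), so B = μ₀ I_d r/(2πR²) = (4π×10^-7)(0.3374)(0.0507)/(2π·0.119²) = 2.42×10^-7 T.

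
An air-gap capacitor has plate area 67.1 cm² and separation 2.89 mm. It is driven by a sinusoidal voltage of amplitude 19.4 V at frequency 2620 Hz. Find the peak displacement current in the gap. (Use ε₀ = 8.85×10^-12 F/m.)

(dE/dt)_max = V₀ω/d = 1.105×10^8 V/(m·s); ω = 2πf = 1.646×10^4 rad/s.
I_d,max = ε₀ A (dE/dt)_max = (8.85×10^-12)(6.71×10^-3)(1.105×10^8) = 6.56×10^-6 A.

6.56×10^-6 A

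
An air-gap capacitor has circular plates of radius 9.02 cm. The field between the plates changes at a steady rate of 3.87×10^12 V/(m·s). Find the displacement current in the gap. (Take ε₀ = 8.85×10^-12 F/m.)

0.875 A

The displacement current is ε₀ times dΦ_E/dt = ε₀ A dE/dt = (8.85×10^-12)(0.02556)(3.87×10^12) = 0.875 A.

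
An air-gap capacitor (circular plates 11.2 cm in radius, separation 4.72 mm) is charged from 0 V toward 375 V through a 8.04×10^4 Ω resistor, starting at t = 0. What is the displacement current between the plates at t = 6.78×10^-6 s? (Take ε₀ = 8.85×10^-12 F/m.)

C = ε₀A/d = (8.85×10^-12)(0.03941)/(4.72×10^-3) = 7.389×10^-11 F and τ = RC = 5.941×10^-6 s. I_d in the gap equals the RC charging current.
I_d(t) = (V₀/R) e^(−t/τ) = 4.664×10^-3 · e^(−1.141) = 1.49×10^-3 A.

1.49×10^-3 A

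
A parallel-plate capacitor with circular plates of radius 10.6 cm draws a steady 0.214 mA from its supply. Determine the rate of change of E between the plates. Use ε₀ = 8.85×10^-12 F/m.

6.85×10^8 V/(m·s)

By continuity, I_d in the gap equals the 0.214 mA flowing in the wire.
Then dE/dt = I_d/(ε₀A) = 6.85×10^8 V/(m·s).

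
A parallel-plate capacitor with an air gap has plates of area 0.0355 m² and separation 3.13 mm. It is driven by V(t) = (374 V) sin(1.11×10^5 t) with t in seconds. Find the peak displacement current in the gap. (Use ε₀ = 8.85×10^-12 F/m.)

(dE/dt)_max = V₀ω/d = 1.326×10^10 V/(m·s); ω = 1.11×10^5 rad/s.
I_d,max = ε₀ A (dE/dt)_max = (8.85×10^-12)(0.0355)(1.326×10^10) = 4.17×10^-3 A.

4.17×10^-3 A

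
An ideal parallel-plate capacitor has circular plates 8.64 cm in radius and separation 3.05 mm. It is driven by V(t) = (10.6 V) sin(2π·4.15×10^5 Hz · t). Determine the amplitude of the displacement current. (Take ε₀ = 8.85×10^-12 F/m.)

C = ε₀A/d = (8.85×10^-12)(0.02345)/(3.05×10^-3) = 6.804×10^-11 F; ω = 2πf = 2.608×10^6 rad/s.
I_d = C dV/dt, so |I_d|_max = C V₀ ω = (6.804×10^-11)(10.6)(2.608×10^6) = 1.88×10^-3 A.

1.88×10^-3 A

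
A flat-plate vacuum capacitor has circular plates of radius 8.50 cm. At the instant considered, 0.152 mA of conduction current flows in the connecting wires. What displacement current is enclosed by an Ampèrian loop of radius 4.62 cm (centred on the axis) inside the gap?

4.49×10^-5 A

By continuity the displacement current in the gap matches the conduction current: I_d = 1.52×10^-4 A.
Since J_d is uniform, the enclosed fraction is (r/R)² = 0.2954, giving I_d,enc = 4.49×10^-5 A.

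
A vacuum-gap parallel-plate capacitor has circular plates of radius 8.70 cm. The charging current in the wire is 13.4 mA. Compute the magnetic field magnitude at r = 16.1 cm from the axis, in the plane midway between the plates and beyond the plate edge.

1.66×10^-8 T

No conduction current crosses the gap, so I_d there equals the 0.0134 A in the leads.
With r > R the enclosed displacement current is the full I_d; B = μ₀ I_d / (2πr) = 1.66×10^-8 T.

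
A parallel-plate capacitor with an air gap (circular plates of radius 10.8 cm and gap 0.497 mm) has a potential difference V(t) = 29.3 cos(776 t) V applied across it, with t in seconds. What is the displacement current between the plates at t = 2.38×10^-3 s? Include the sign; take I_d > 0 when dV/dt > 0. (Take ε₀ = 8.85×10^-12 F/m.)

-1.43×10^-5 A

C = ε₀A/d = (8.85×10^-12)(0.03664)/(4.97×10^-4) = 6.524×10^-10 F. dV/dt = V₀ω·−sin(ωt); at ωt = 1.84688 rad this factor is -0.9621.
I_d = C dV/dt = (6.524×10^-10)(29.3)(776)(-0.9621) = -1.43×10^-5 A.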